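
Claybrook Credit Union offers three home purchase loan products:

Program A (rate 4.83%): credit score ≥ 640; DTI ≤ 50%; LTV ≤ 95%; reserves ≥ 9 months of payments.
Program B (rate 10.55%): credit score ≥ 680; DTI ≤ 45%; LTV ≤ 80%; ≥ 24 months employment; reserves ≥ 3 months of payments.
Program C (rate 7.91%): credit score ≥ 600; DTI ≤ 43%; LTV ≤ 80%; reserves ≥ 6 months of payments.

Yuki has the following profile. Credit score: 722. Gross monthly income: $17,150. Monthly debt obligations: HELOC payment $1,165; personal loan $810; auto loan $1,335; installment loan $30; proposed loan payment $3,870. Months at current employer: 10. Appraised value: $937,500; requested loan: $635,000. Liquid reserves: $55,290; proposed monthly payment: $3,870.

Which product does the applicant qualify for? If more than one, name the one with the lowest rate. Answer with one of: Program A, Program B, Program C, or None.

Total debts = (1,165 + 810 + 1,335 + 30 + 3,870) = 7,210; DTI = 7,210/17,150 = 42%.
LTV = 635,000/937,500 = 67.7%.
Reserves = 55,290/3,870 = 14.3 months.
Program A: score 722 ≥ 640; DTI 42% ≤ 50%; LTV 67.7% ≤ 95%; reserves 14.3 ≥ 9 mo → qualifies.
Program B: score 722 ≥ 680; DTI 42% ≤ 45%; LTV 67.7% ≤ 80%; employment 10 < 24 mo; reserves 14.3 ≥ 3 mo → does not qualify.
Program C: score 722 ≥ 600; DTI 42% ≤ 43%; LTV 67.7% ≤ 80%; reserves 14.3 ≥ 6 mo → qualifies.
Qualifying: Program A, Program C. Lowest rate is 4.83% → Program A.

Program A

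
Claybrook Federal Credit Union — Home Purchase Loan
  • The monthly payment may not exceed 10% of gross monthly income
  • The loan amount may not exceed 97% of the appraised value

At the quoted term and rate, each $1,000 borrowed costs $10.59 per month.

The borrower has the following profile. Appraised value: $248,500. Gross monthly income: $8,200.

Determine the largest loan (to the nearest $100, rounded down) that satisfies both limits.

$77,400

Payment cap: 10% × $8,200 = $820/month.
At $10.59 per $1,000, that supports 820/10.59 × 1,000 ≈ $77,431 → $77,400.
LTV cap: 97% × $248,500 = $241,045 → $241,000.
Binding constraint: payment-to-income.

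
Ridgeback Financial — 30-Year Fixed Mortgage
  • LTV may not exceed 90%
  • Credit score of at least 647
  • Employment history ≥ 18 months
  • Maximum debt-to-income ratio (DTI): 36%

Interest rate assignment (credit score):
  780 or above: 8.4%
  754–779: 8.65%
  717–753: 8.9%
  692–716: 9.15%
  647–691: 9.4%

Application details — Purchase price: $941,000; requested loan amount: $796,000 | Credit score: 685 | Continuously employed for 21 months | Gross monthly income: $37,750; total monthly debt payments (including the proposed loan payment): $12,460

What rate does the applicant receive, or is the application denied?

Credit score 685 ≥ 647 (meets minimum)
Loan-to-value = 796,000/941,000 = 84.6% — pass (90% max)
DTI = 12,460/37,750 = 33% ≤ 36%
Employment 21 ≥ 18 months
All requirements met. Score 685 falls in the 647–691 tier → 9.4%.

Approved at 9.4%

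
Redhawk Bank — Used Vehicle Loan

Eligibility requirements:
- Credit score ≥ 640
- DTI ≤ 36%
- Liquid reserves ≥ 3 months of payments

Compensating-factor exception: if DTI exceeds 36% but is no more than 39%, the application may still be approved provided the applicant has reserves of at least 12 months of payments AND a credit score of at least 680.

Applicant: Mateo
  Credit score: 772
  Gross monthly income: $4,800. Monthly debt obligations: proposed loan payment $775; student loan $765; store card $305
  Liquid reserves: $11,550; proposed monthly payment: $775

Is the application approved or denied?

Credit score 772 ≥ 640 (meets base)
Total debts = (775 + 765 + 305) = 1,845. DTI: 1,845 ÷ 4,800 = 38.4%, over the 36% base limit.
Reserves: 11,550 ÷ 775 = 14.9 months (meets 3-month minimum)
38.4% falls in the override range (36%–39%), so the compensating-factor test applies.
Reserves 14.9 ≥ 12 months; credit score 772 ≥ 680.
Both compensating conditions met → exception applies.

Approved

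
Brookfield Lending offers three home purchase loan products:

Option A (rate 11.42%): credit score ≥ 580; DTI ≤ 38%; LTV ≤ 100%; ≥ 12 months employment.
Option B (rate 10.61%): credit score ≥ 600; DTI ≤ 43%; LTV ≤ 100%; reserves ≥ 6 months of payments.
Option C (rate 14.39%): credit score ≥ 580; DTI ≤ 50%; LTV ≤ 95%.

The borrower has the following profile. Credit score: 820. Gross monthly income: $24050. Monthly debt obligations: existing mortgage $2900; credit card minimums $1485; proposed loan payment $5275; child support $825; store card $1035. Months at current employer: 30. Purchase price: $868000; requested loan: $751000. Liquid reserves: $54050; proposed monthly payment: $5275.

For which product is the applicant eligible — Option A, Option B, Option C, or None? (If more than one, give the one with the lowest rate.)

Option C

Total debts = (2,900 + 1,485 + 5,275 + 825 + 1,035) = 11,520; DTI = 11,520/24,050 = 47.9%.
LTV = 751,000/868,000 = 86.5%.
Reserves = 54,050/5,275 = 10.2 months.
Option A: score 820 ≥ 580; DTI 47.9% > 38%; LTV 86.5% ≤ 100%; employment 30 ≥ 12 mo → does not qualify.
Option B: score 820 ≥ 600; DTI 47.9% > 43%; LTV 86.5% ≤ 100%; reserves 10.2 ≥ 6 mo → does not qualify.
Option C: score 820 ≥ 580; DTI 47.9% ≤ 50%; LTV 86.5% ≤ 95% → qualifies.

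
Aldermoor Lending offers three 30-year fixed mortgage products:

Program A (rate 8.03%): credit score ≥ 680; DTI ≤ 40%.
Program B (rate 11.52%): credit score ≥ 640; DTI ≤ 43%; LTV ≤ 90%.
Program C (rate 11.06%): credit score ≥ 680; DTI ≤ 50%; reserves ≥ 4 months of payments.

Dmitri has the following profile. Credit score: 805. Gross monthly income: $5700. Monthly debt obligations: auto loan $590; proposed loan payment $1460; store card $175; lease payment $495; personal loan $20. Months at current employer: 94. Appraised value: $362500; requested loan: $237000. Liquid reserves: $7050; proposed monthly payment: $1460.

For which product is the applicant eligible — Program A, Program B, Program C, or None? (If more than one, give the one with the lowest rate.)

Program C

Total debts = (590 + 1,460 + 175 + 495 + 20) = 2,740; DTI = 2,740/5,700 = 48.1%.
LTV = 237,000/362,500 = 65.4%.
Reserves = 7,050/1,460 = 4.8 months.
Program A: score 805 ≥ 680; DTI 48.1% > 40% → does not qualify.
Program B: score 805 ≥ 640; DTI 48.1% > 43%; LTV 65.4% ≤ 90% → does not qualify.
Program C: score 805 ≥ 680; DTI 48.1% ≤ 50%; reserves 4.8 ≥ 4 mo → qualifies.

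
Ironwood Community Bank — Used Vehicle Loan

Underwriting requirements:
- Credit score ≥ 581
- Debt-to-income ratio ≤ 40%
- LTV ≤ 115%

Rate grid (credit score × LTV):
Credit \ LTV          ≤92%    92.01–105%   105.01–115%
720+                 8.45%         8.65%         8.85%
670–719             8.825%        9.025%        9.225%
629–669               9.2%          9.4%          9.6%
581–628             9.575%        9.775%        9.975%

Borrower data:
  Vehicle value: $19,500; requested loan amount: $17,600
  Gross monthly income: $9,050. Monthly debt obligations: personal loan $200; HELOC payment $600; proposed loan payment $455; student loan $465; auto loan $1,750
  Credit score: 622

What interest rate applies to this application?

9.575%

Credit score 622 ≥ 581; Total monthly debts = (200 + 600 + 455 + 465 + 1,750) = 3,470. Debt-to-income = 3,470/9,050 = 38.3% — meets 40% limit
LTV: 17,600 ÷ 19,500 = 90.3%, within 115% cap
Score 622 is in the 581–628 band; LTV 90.3% is in the ≤92% band → 9.575%.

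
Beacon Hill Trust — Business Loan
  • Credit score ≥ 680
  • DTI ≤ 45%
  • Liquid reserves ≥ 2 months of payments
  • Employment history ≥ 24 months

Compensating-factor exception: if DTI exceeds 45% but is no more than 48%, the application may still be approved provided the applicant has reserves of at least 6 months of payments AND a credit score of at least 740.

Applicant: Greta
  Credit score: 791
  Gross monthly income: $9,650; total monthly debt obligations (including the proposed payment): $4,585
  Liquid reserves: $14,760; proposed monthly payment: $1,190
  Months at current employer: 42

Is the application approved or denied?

Credit score 791 ≥ 680 (meets base)
DTI = 4,585/9,650 = 47.5% > 45% — standard DTI limit exceeded.
Liquid reserves cover 14,760/1,190 = 12.4 months — ≥ 2 required
Employment 42 ≥ 24 months
DTI 47.5% is within the 45%–48% exception band; checking compensating factors.
Override check — reserves: 12.4 mo (ok); score: 791 (ok).
Both compensating conditions met → exception applies.

Approved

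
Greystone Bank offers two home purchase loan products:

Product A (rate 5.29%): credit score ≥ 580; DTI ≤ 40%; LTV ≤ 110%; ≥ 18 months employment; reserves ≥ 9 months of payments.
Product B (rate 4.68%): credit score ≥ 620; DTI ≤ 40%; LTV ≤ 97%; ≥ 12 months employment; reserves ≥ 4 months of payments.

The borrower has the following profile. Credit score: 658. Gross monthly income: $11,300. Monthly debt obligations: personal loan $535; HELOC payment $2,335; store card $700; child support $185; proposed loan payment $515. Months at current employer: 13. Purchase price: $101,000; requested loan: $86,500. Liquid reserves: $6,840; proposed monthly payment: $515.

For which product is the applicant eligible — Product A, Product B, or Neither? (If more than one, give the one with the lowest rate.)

Total debts = (535 + 2,335 + 700 + 185 + 515) = 4,270; DTI = 4,270/11,300 = 37.8%.
LTV = 86,500/101,000 = 85.6%.
Reserves = 6,840/515 = 13.3 months.
Product A: score 658 ≥ 580; DTI 37.8% ≤ 40%; LTV 85.6% ≤ 110%; employment 13 < 18 mo; reserves 13.3 ≥ 9 mo → does not qualify.
Product B: score 658 ≥ 620; DTI 37.8% ≤ 40%; LTV 85.6% ≤ 97%; employment 13 ≥ 12 mo; reserves 13.3 ≥ 4 mo → qualifies.

Product B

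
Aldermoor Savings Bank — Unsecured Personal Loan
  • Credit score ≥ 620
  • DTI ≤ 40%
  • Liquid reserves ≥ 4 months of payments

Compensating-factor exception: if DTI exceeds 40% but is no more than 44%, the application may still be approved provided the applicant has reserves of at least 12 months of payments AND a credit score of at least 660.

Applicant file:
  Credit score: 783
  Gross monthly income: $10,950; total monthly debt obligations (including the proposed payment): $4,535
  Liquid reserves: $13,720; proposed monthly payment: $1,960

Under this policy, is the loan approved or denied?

Credit score 783 ≥ 620 (meets base)
DTI: 4,535 ÷ 10,950 = 41.4%, over the 40% base limit.
Liquid reserves cover 13,720/1,960 = 7.0 months — ≥ 4 required
41.4% falls in the override range (40%–44%), so the compensating-factor test applies.
Reserves 7.0 < 12 months; credit score 783 ≥ 660.
Override conditions not both satisfied; exception does not apply.

Denied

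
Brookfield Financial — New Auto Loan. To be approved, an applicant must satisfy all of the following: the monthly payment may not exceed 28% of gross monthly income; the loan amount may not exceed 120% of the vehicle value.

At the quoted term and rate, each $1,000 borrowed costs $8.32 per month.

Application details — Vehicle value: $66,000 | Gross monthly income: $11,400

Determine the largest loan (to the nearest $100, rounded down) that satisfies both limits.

$79,200

Payment cap: 28% × $11,400 = $3,192/month.
At $8.32 per $1,000, that supports 3,192/8.32 × 1,000 ≈ $383,653 → $383,600.
LTV cap: 120% × $66,000 = $79,200 → $79,200.
Binding constraint: loan-to-value.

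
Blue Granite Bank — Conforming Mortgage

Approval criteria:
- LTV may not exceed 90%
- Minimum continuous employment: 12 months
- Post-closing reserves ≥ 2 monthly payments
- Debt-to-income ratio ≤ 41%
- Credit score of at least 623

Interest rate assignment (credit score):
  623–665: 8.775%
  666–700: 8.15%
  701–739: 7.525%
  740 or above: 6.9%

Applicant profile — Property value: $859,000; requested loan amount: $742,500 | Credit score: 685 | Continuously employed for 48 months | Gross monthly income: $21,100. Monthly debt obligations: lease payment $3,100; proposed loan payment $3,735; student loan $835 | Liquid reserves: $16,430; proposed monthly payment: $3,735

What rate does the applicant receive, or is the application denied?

Credit score 685 ≥ 623 (meets minimum)
Reserves: 16,430 ÷ 3,735 = 4.4 months (meets 2-month minimum)
Employment 48 ≥ 12 months
LTV = 742,500/859,000 = 86.4% ≤ 90%
Total monthly debts = (3,100 + 3,735 + 835) = 7,670. Debt-to-income = 7,670/21,100 = 36.4% — meets 41% limit
All requirements met. Score 685 falls in the 666–700 tier → 8.15%.

Approved at 8.15%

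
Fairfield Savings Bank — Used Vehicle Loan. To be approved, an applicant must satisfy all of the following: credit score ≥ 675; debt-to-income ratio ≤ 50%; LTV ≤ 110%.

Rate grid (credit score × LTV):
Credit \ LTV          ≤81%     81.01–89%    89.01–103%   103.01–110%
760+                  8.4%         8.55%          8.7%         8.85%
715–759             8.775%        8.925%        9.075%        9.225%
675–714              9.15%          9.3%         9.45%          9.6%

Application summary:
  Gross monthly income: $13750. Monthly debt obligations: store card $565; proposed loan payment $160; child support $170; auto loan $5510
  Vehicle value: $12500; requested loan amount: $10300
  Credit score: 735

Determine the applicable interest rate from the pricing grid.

Credit score 735 ≥ 675; Total monthly debts = (565 + 160 + 170 + 5,510) = 6,405. DTI: 6,405 ÷ 13,750 = 46.6%, within the 50% cap
LTV: 10,300 ÷ 12,500 = 82.4%, within 110% cap
Row: 735 falls in 715–759. Column: 82.4% falls in 81.01–89%. Rate = 8.925%.

8.925%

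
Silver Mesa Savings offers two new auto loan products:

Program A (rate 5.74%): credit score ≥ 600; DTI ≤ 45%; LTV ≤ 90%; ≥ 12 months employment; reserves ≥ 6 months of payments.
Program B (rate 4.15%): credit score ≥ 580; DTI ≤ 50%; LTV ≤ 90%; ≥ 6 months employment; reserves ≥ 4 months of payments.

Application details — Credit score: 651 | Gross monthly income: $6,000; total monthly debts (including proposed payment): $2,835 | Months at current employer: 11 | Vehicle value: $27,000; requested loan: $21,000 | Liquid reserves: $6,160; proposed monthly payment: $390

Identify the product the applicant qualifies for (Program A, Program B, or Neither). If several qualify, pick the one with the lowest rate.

Program B

DTI = 2,835/6,000 = 47.2%.
LTV = 21,000/27,000 = 77.8%.
Reserves = 6,160/390 = 15.8 months.
Program A: score 651 ≥ 600; DTI 47.2% > 45%; LTV 77.8% ≤ 90%; employment 11 < 12 mo; reserves 15.8 ≥ 6 mo → does not qualify.
Program B: score 651 ≥ 580; DTI 47.2% ≤ 50%; LTV 77.8% ≤ 90%; employment 11 ≥ 6 mo; reserves 15.8 ≥ 4 mo → qualifies.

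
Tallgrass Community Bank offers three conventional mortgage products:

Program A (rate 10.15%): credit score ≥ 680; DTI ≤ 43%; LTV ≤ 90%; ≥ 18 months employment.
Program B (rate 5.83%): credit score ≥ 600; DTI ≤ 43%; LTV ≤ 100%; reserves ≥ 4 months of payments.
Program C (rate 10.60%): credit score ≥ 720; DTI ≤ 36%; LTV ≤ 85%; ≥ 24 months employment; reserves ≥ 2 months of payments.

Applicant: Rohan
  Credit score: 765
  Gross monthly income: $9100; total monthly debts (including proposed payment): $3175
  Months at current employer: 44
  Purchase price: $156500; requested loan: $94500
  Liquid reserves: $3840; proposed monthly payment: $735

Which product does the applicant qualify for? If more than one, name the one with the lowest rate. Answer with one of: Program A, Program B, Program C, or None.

Program B

DTI = 3,175/9,100 = 34.9%.
LTV = 94,500/156,500 = 60.4%.
Reserves = 3,840/735 = 5.2 months.
Program A: score 765 ≥ 680; DTI 34.9% ≤ 43%; LTV 60.4% ≤ 90%; employment 44 ≥ 18 mo → qualifies.
Program B: score 765 ≥ 600; DTI 34.9% ≤ 43%; LTV 60.4% ≤ 100%; reserves 5.2 ≥ 4 mo → qualifies.
Program C: score 765 ≥ 720; DTI 34.9% ≤ 36%; LTV 60.4% ≤ 85%; employment 44 ≥ 24 mo; reserves 5.2 ≥ 2 mo → qualifies.
Qualifying: Program A, Program B, Program C. Lowest rate is 5.83% → Program B.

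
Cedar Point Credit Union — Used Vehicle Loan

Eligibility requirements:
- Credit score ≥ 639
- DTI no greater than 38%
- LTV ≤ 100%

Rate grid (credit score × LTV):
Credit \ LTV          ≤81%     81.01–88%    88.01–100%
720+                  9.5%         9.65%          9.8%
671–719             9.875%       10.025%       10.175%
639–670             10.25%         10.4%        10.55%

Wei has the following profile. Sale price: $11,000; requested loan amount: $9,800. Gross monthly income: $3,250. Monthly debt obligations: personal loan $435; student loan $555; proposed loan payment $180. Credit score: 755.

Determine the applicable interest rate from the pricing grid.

9.8%

Credit score 755 ≥ 639; Total monthly debts = (435 + 555 + 180) = 1,170. DTI: 1,170 ÷ 3,250 = 36%, within the 38% cap
LTV: 9,800 ÷ 11,000 = 89.1%, within 100% cap
Score 755 is in the 720+ band; LTV 89.1% is in the 88.01–100% band → 9.8%.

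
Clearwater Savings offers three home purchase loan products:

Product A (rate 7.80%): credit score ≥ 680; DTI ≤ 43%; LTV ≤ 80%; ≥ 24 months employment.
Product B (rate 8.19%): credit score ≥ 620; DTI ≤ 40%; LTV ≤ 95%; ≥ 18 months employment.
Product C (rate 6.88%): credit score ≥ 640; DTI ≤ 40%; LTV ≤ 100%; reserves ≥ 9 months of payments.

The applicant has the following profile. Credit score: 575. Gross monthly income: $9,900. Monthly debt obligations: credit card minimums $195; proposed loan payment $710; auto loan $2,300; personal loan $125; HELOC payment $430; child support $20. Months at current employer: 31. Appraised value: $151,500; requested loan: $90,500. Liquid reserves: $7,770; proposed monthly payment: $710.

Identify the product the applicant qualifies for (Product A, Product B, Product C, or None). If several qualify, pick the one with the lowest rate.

None

Total debts = (195 + 710 + 2,300 + 125 + 430 + 20) = 3,780; DTI = 3,780/9,900 = 38.2%.
LTV = 90,500/151,500 = 59.7%.
Reserves = 7,770/710 = 10.9 months.
Product A: score 575 < 680; DTI 38.2% ≤ 43%; LTV 59.7% ≤ 80%; employment 31 ≥ 24 mo → does not qualify.
Product B: score 575 < 620; DTI 38.2% ≤ 40%; LTV 59.7% ≤ 95%; employment 31 ≥ 18 mo → does not qualify.
Product C: score 575 < 640; DTI 38.2% ≤ 40%; LTV 59.7% ≤ 100%; reserves 10.9 ≥ 9 mo → does not qualify.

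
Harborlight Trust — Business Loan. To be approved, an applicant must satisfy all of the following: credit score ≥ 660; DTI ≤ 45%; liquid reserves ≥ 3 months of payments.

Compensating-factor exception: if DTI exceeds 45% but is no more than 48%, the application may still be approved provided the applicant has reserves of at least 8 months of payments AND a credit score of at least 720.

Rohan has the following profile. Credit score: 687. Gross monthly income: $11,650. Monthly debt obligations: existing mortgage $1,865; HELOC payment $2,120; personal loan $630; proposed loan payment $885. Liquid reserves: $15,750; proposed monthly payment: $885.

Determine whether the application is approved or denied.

Denied

Credit score 687 ≥ 660 (meets base)
Total debts = (1,865 + 2,120 + 630 + 885) = 5,500. DTI: 5,500 ÷ 11,650 = 47.2%, over the 45% base limit.
Liquid reserves cover 15,750/885 = 17.8 months — ≥ 3 required
47.2% falls in the override range (45%–48%), so the compensating-factor test applies.
Reserves 17.8 ≥ 8 months; credit score 687 < 720.
Override conditions not both satisfied; exception does not apply.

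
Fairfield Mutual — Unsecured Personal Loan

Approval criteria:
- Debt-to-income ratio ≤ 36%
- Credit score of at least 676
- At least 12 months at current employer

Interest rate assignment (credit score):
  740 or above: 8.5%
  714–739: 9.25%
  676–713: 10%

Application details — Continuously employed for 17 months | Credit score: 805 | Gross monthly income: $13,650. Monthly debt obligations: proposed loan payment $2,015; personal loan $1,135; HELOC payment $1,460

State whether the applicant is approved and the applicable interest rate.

Credit score 805 ≥ 676 (meets minimum)
Employment 17 ≥ 12 months
Total monthly debts = (2,015 + 1,135 + 1,460) = 4,610. Debt-to-income = 4,610/13,650 = 33.8% — meets 36% limit
All requirements met. Score 805 falls in the 740 or above tier → 8.5%.

Approved at 8.5%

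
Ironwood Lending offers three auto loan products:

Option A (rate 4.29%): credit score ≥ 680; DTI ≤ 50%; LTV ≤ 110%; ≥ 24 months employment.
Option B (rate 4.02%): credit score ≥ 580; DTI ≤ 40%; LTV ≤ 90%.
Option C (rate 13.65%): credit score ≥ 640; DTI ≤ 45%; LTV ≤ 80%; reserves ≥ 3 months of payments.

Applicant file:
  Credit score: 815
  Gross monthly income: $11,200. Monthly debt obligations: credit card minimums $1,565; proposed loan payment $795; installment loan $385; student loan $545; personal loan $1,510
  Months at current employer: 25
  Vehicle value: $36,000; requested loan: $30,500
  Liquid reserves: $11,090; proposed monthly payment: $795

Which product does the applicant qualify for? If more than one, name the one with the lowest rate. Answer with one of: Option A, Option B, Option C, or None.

Option A

Total debts = (1,565 + 795 + 385 + 545 + 1,510) = 4,800; DTI = 4,800/11,200 = 42.9%.
LTV = 30,500/36,000 = 84.7%.
Reserves = 11,090/795 = 13.9 months.
Option A: score 815 ≥ 680; DTI 42.9% ≤ 50%; LTV 84.7% ≤ 110%; employment 25 ≥ 24 mo → qualifies.
Option B: score 815 ≥ 580; DTI 42.9% > 40%; LTV 84.7% ≤ 90% → does not qualify.
Option C: score 815 ≥ 640; DTI 42.9% ≤ 45%; LTV 84.7% > 80%; reserves 13.9 ≥ 3 mo → does not qualify.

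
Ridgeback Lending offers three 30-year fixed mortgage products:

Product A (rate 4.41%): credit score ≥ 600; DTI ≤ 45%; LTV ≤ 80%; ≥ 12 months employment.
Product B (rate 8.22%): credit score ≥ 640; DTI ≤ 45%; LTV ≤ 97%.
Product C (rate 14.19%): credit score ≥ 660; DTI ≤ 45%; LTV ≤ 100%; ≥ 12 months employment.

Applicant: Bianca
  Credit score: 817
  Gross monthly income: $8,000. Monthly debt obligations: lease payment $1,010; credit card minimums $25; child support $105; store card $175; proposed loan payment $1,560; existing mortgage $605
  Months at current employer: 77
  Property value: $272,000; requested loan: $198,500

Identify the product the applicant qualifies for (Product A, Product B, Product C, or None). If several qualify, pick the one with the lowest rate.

Product A

Total debts = (1,010 + 25 + 105 + 175 + 1,560 + 605) = 3,480; DTI = 3,480/8,000 = 43.5%.
LTV = 198,500/272,000 = 73%.
Product A: score 817 ≥ 600; DTI 43.5% ≤ 45%; LTV 73% ≤ 80%; employment 77 ≥ 12 mo → qualifies.
Product B: score 817 ≥ 640; DTI 43.5% ≤ 45%; LTV 73% ≤ 97% → qualifies.
Product C: score 817 ≥ 660; DTI 43.5% ≤ 45%; LTV 73% ≤ 100%; employment 77 ≥ 12 mo → qualifies.
Qualifying: Product A, Product B, Product C. Lowest rate is 4.41% → Product A.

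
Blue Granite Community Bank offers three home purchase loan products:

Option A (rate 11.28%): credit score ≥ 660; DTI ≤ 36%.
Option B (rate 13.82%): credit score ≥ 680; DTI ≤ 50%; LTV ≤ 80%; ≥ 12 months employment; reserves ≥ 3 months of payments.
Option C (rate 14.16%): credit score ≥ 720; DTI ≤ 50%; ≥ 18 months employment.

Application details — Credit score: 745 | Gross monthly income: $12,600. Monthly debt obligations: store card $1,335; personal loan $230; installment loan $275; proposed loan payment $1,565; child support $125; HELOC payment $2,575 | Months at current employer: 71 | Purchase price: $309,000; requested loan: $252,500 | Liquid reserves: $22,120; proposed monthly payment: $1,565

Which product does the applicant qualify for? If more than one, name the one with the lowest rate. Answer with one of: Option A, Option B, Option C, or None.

Option C

Total debts = (1,335 + 230 + 275 + 1,565 + 125 + 2,575) = 6,105; DTI = 6,105/12,600 = 48.5%.
LTV = 252,500/309,000 = 81.7%.
Reserves = 22,120/1,565 = 14.1 months.
Option A: score 745 ≥ 660; DTI 48.5% > 36% → does not qualify.
Option B: score 745 ≥ 680; DTI 48.5% ≤ 50%; LTV 81.7% > 80%; employment 71 ≥ 12 mo; reserves 14.1 ≥ 3 mo → does not qualify.
Option C: score 745 ≥ 720; DTI 48.5% ≤ 50%; employment 71 ≥ 18 mo → qualifies.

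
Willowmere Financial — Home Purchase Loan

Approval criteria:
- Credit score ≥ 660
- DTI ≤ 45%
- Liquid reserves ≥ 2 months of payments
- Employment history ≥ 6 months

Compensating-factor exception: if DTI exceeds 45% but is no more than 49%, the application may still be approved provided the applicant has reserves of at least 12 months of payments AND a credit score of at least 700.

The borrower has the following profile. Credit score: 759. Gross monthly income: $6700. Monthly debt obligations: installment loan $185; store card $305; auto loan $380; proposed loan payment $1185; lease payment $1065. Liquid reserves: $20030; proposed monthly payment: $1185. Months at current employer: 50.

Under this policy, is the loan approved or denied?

Credit score 759 ≥ 660 (meets base)
Total debts = (185 + 305 + 380 + 1,185 + 1,065) = 3,120. DTI = 3,120/6,700 = 46.6% > 45% — standard DTI limit exceeded.
Reserves: 20,030 ÷ 1,185 = 16.9 months (meets 2-month minimum)
Employment 50 ≥ 6 months
DTI 46.6% is within the 45%–49% exception band; checking compensating factors.
Reserves 16.9 ≥ 12 months; credit score 759 ≥ 700.
Both compensating conditions met → exception applies.

Approved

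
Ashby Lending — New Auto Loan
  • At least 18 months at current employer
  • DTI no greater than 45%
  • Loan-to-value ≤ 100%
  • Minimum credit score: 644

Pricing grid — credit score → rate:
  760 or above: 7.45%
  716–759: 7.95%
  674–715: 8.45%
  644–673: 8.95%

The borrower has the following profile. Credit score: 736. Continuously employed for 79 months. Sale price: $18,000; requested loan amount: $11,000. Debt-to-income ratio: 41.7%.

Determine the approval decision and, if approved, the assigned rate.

Credit score 736 ≥ 644 (meets minimum)
Employment 79 ≥ 18 months
DTI 41.7% ≤ 45%
LTV: 11,000 ÷ 18,000 = 61.1%, within 100% cap
All requirements met. Score 736 falls in the 716–759 tier → 7.95%.

Approved at 7.95%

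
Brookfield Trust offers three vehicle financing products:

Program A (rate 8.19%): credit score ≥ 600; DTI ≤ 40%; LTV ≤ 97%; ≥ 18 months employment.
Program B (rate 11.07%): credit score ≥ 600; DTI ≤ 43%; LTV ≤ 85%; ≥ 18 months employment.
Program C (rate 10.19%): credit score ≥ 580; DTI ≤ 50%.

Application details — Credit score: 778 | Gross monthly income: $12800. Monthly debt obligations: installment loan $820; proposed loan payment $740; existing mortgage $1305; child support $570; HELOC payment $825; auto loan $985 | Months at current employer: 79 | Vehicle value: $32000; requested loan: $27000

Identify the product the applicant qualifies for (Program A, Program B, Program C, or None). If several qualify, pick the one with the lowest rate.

Total debts = (820 + 740 + 1,305 + 570 + 825 + 985) = 5,245; DTI = 5,245/12,800 = 41%.
LTV = 27,000/32,000 = 84.4%.
Program A: score 778 ≥ 600; DTI 41% > 40%; LTV 84.4% ≤ 97%; employment 79 ≥ 18 mo → does not qualify.
Program B: score 778 ≥ 600; DTI 41% ≤ 43%; LTV 84.4% ≤ 85%; employment 79 ≥ 18 mo → qualifies.
Program C: score 778 ≥ 580; DTI 41% ≤ 50% → qualifies.
Qualifying: Program B, Program C. Lowest rate is 10.19% → Program C.

Program C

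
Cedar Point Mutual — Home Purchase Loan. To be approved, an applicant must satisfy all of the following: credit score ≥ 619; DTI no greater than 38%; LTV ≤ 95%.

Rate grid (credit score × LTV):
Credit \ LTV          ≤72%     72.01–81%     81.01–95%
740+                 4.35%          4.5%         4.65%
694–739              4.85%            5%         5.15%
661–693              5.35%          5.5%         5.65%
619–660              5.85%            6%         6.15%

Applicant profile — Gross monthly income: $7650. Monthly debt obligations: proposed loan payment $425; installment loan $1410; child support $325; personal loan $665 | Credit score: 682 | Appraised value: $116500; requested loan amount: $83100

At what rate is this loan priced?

5.35%

Credit score 682 ≥ 619; Total monthly debts = (425 + 1,410 + 325 + 665) = 2,825. DTI: 2,825 ÷ 7,650 = 36.9%, within the 38% cap
LTV = 83,100/116,500 = 71.3% ≤ 95%
Row: 682 falls in 661–693. Column: 71.3% falls in ≤72%. Rate = 5.35%.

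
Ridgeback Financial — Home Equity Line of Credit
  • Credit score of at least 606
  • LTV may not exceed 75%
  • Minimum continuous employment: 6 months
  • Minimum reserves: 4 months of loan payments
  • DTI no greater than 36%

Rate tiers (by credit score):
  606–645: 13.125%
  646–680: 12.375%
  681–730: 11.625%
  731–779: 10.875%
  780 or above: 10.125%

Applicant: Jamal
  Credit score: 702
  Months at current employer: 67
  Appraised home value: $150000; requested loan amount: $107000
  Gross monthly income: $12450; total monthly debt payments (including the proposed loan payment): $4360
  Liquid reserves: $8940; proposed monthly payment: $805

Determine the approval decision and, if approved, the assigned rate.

Credit score 702 ≥ 606 (meets minimum)
Debt-to-income = 4,360/12,450 = 35% — meets 36% limit
LTV = 107,000/150,000 = 71.3% ≤ 75%
Employment 67 ≥ 6 months
Liquid reserves cover 8,940/805 = 11.1 months — ≥ 4 required
All requirements met. Score 702 falls in the 681–730 tier → 11.625%.

Approved at 11.625%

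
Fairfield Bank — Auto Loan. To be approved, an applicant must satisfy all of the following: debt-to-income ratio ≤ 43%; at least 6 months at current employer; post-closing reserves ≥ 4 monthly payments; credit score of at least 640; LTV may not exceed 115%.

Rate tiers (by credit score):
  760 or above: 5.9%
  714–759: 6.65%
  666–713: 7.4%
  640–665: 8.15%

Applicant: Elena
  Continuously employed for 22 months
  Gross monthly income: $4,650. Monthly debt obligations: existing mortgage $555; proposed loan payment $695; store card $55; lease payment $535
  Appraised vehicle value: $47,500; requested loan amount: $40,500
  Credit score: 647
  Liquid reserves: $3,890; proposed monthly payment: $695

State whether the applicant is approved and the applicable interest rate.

Credit score 647 ≥ 640 (meets minimum)
LTV: 40,500 ÷ 47,500 = 85.3%, within 115% cap
Reserves = 3,890/695 = 5.6 months ≥ 4
Total monthly debts = (555 + 695 + 55 + 535) = 1,840. DTI: 1,840 ÷ 4,650 = 39.6%, within the 43% cap
Employment 22 ≥ 6 months
All requirements met. Score 647 falls in the 640–665 tier → 8.15%.

Approved at 8.15%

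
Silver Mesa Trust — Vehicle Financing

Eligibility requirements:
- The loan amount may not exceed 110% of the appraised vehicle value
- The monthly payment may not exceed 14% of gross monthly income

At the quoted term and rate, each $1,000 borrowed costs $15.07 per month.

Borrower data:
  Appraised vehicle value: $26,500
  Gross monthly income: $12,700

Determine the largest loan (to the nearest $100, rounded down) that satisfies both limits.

Payment cap: 14% × $12,700 = $1,778/month.
At $15.07 per $1,000, that supports 1,778/15.07 × 1,000 ≈ $117,982 → $117,900.
LTV cap: 110% × $26,500 = $29,150 → $29,100.
Binding constraint: loan-to-value.

$29,100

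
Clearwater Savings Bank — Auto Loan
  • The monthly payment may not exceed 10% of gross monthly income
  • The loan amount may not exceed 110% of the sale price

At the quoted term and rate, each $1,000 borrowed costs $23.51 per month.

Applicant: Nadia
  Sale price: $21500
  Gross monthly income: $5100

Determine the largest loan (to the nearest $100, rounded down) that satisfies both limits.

$21,600

Payment cap: 10% × $5,100 = $510/month.
At $23.51 per $1,000, that supports 510/23.51 × 1,000 ≈ $21,692 → $21,600.
LTV cap: 110% × $21,500 = $23,650 → $23,600.
Binding constraint: payment-to-income.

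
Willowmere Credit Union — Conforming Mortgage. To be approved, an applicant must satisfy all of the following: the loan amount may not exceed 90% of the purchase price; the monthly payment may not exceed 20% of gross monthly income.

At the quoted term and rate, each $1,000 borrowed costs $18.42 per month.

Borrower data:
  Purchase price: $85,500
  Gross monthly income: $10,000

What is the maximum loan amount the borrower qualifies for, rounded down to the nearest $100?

Payment cap: 20% × $10,000 = $2,000/month.
At $18.42 per $1,000, that supports 2,000/18.42 × 1,000 ≈ $108,577 → $108,500.
LTV cap: 90% × $85,500 = $76,950 → $76,900.
Binding constraint: loan-to-value.

$76,900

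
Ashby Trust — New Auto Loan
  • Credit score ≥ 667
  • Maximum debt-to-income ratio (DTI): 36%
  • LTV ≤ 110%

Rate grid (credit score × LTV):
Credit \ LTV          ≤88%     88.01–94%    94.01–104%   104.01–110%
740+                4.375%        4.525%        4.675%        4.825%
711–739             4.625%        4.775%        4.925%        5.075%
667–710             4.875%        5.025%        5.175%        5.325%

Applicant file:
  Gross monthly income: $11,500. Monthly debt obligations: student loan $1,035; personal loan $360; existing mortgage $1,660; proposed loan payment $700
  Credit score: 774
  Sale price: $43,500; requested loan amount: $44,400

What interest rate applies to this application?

4.675%

Credit score 774 ≥ 667; Total monthly debts = (1,035 + 360 + 1,660 + 700) = 3,755. DTI = 3,755/11,500 = 32.7% ≤ 36%
LTV = 44,400/43,500 = 102.1% ≤ 110%
Row: 774 falls in 740+. Column: 102.1% falls in 94.01–104%. Rate = 4.675%.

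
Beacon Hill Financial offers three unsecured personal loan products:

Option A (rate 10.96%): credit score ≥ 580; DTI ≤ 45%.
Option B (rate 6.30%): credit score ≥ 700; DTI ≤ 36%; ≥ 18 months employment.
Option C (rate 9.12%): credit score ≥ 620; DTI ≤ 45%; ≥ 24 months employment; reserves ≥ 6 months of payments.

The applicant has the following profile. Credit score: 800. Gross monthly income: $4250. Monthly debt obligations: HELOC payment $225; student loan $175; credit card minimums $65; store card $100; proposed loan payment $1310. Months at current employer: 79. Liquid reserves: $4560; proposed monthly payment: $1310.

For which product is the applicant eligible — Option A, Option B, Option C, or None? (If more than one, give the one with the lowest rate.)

Total debts = (225 + 175 + 65 + 100 + 1,310) = 1,875; DTI = 1,875/4,250 = 44.1%.
Reserves = 4,560/1,310 = 3.5 months.
Option A: score 800 ≥ 580; DTI 44.1% ≤ 45% → qualifies.
Option B: score 800 ≥ 700; DTI 44.1% > 36%; employment 79 ≥ 18 mo → does not qualify.
Option C: score 800 ≥ 620; DTI 44.1% ≤ 45%; employment 79 ≥ 24 mo; reserves 3.5 < 6 mo → does not qualify.

Option A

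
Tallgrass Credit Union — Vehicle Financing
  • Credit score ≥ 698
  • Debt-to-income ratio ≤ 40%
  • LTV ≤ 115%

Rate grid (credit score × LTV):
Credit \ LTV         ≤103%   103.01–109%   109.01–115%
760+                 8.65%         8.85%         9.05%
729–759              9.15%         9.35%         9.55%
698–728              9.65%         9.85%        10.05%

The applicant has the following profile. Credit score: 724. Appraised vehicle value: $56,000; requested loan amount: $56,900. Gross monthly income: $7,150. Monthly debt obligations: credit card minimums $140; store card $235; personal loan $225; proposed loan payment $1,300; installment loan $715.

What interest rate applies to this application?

Credit score 724 ≥ 698; Total monthly debts = (140 + 235 + 225 + 1,300 + 715) = 2,615. DTI: 2,615 ÷ 7,150 = 36.6%, within the 40% cap
Loan-to-value = 56,900/56,000 = 101.6% — pass (115% max)
Credit 724 → row 698–728; LTV 101.6% → column ≤103%. Grid cell → 9.65%.

9.65%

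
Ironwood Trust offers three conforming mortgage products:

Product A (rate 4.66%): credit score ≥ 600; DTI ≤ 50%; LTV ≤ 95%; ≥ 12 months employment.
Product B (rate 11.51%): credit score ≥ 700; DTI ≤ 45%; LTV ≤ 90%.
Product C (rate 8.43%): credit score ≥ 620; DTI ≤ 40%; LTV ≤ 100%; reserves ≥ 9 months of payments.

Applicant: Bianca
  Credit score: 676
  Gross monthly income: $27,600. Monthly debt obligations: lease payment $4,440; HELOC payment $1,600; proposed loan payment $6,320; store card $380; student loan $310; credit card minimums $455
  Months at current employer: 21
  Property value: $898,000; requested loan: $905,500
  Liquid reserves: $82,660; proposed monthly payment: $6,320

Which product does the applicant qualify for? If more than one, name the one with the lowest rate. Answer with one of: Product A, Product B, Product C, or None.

Total debts = (4,440 + 1,600 + 6,320 + 380 + 310 + 455) = 13,505; DTI = 13,505/27,600 = 48.9%.
LTV = 905,500/898,000 = 100.8%.
Reserves = 82,660/6,320 = 13.1 months.
Product A: score 676 ≥ 600; DTI 48.9% ≤ 50%; LTV 100.8% > 95%; employment 21 ≥ 12 mo → does not qualify.
Product B: score 676 < 700; DTI 48.9% > 45%; LTV 100.8% > 90% → does not qualify.
Product C: score 676 ≥ 620; DTI 48.9% > 40%; LTV 100.8% > 100%; reserves 13.1 ≥ 9 mo → does not qualify.

None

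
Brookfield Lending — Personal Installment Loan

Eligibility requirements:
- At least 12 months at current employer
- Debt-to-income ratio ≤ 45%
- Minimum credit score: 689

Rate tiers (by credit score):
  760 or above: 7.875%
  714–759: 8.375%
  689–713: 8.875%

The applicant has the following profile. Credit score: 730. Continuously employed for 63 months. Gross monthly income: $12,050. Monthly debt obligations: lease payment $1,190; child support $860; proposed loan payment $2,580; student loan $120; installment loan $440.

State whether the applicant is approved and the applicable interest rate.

Credit score 730 ≥ 689 (meets minimum)
Employment 63 ≥ 12 months
Total monthly debts = (1,190 + 860 + 2,580 + 120 + 440) = 5,190. DTI = 5,190/12,050 = 43.1% ≤ 45%
All requirements met. Score 730 falls in the 714–759 tier → 8.375%.

Approved at 8.375%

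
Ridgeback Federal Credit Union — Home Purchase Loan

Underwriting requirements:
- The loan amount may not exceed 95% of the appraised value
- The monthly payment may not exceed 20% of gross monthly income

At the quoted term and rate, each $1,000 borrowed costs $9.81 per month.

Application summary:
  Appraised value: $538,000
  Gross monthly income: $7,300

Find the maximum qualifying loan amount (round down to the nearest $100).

Payment cap: 20% × $7,300 = $1,460/month.
At $9.81 per $1,000, that supports 1,460/9.81 × 1,000 ≈ $148,827 → $148,800.
LTV cap: 95% × $538,000 = $511,100 → $511,100.
Binding constraint: payment-to-income.

$148,800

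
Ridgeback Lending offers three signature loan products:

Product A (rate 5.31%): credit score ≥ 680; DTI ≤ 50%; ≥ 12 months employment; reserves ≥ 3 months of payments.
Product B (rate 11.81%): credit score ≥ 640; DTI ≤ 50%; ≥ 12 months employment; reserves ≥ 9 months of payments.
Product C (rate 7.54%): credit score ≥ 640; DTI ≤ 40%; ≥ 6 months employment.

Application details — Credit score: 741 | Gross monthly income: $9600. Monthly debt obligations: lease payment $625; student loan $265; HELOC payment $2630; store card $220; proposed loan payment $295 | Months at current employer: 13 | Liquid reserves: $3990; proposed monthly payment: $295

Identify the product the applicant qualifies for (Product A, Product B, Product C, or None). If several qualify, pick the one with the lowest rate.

Total debts = (625 + 265 + 2,630 + 220 + 295) = 4,035; DTI = 4,035/9,600 = 42%.
Reserves = 3,990/295 = 13.5 months.
Product A: score 741 ≥ 680; DTI 42% ≤ 50%; employment 13 ≥ 12 mo; reserves 13.5 ≥ 3 mo → qualifies.
Product B: score 741 ≥ 640; DTI 42% ≤ 50%; employment 13 ≥ 12 mo; reserves 13.5 ≥ 9 mo → qualifies.
Product C: score 741 ≥ 640; DTI 42% > 40%; employment 13 ≥ 6 mo → does not qualify.
Qualifying: Product A, Product B. Lowest rate is 5.31% → Product A.

Product A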